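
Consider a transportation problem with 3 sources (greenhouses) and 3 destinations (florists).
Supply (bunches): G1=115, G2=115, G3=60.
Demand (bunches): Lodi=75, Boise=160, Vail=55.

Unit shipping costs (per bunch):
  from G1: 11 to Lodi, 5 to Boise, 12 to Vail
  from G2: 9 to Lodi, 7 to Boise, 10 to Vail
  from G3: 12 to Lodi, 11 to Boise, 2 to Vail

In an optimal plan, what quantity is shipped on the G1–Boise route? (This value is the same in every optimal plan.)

115

The minimum-cost plan:
  G1→Boise: 115 bunches
  G2→Lodi: 70 bunches
  G2→Boise: 45 bunches
  G3→Lodi: 5 bunches
  G3→Vail: 55 bunches
Total cost = 1690.
So G1→Boise carries 115 bunches.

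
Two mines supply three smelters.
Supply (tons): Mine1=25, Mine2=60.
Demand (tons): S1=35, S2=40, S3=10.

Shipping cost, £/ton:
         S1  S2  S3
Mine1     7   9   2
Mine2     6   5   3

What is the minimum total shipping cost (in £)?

445

One minimum-cost allocation:
  Mine1->S1: 15 × £7 = £105
  Mine1->S3: 10 × £2 = £20
  Mine2->S1: 20 × £6 = £120
  Mine2->S2: 40 × £5 = £200
Total = 105 + 20 + 120 + 200 = £445.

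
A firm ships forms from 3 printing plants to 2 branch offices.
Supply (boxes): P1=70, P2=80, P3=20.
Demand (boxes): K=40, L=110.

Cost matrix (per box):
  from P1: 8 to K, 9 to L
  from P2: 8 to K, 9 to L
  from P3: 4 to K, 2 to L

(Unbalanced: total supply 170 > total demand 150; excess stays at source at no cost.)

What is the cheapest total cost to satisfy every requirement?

An optimal shipping plan:
  P1→L: 70 × 9 = 630
  P2→K: 40 × 8 = 320
  P2→L: 20 × 9 = 180
  P3→L: 20 × 2 = 40
Total = 630 + 320 + 180 + 40 = 1170.
(Supply check: P1 ships 70; P2 ships 60; P3 ships 20.)

1170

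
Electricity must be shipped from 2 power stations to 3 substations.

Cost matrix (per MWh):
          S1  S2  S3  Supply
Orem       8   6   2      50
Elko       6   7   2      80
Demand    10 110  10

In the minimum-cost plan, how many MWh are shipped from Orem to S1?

Optimal shipments:
  Orem->S2: 50 MWh
  Elko->S1: 10 MWh
  Elko->S2: 60 MWh
  Elko->S3: 10 MWh
Total cost = 800.
The route Orem→S1 is not used.

0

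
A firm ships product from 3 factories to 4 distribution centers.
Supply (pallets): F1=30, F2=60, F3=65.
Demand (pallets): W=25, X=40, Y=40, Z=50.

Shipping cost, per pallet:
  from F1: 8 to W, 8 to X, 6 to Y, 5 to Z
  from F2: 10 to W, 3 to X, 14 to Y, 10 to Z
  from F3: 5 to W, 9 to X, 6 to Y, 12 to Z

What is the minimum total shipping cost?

A cheapest plan:
  F1→Z: 30 × 5 = 150
  F2→X: 40 × 3 = 120
  F2→Z: 20 × 10 = 200
  F3→W: 25 × 5 = 125
  F3→Y: 40 × 6 = 240
Total = 150 + 120 + 200 + 125 + 240 = 835.

835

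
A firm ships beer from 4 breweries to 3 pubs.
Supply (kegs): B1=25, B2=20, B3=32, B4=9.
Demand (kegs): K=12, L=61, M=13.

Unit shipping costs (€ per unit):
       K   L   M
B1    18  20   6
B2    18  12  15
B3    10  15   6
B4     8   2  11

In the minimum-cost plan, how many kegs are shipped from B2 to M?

0

Solving gives:
  B1–L: 12 × €20 = €240
  B1–M: 13 × €6 = €78
  B2–L: 20 × €12 = €240
  B3–K: 12 × €10 = €120
  B3–L: 20 × €15 = €300
  B4–L: 9 × €2 = €18
Total cost = €996.
The route B2→M is not used.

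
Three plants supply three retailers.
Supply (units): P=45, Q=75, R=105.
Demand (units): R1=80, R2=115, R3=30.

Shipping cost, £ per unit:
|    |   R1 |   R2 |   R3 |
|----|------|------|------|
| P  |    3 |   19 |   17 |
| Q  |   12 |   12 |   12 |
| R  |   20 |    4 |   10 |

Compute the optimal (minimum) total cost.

1455

Optimal allocation:
  P->R1: 45 × £3 = £135
  Q->R1: 35 × £12 = £420
  Q->R2: 10 × £12 = £120
  Q->R3: 30 × £12 = £360
  R->R2: 105 × £4 = £420
Total = 135 + 420 + 120 + 360 + 420 = £1455.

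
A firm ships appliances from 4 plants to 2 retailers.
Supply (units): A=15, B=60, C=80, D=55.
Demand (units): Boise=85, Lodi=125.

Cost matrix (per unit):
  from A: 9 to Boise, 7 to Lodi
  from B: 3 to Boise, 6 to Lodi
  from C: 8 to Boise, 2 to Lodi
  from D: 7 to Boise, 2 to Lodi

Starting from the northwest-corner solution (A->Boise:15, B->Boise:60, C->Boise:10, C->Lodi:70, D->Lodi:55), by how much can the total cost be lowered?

Current plan cost = 15·9 + 60·3 + 10·8 + 70·2 + 55·2 = 645.
Optimal plan:
  A→Boise: 15 × 9 = 135
  B→Boise: 60 × 3 = 180
  C→Lodi: 80 × 2 = 160
  D→Boise: 10 × 7 = 70
  D→Lodi: 45 × 2 = 90
Optimal cost = 635.
Saving = 645 − 635 = 10.

10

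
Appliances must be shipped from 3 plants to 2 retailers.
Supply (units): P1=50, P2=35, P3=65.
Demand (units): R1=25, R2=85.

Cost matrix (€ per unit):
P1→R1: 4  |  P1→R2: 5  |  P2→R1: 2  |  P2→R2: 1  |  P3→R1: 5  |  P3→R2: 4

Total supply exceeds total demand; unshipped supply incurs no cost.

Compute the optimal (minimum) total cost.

An optimal shipping plan:
  P1 to R1: 25 × €4 = €100
  P2 to R2: 35 × €1 = €35
  P3 to R2: 50 × €4 = €200
Total = 100 + 35 + 200 = €335.
(Supply check: P1 ships 25; P2 ships 35; P3 ships 50.)

335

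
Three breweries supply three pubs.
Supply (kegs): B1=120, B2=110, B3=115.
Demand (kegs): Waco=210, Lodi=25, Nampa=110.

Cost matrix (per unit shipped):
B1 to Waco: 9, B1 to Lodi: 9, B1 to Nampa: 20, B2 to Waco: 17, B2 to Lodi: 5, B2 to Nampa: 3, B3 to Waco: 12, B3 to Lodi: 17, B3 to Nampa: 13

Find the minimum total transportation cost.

2790

An optimal shipping plan:
  B1→Waco: 95 × 9 = 855
  B1→Lodi: 25 × 9 = 225
  B2→Nampa: 110 × 3 = 330
  B3→Waco: 115 × 12 = 1380
Total = 855 + 225 + 330 + 1380 = 2790.
(Supply check: B1 ships 120; B2 ships 110; B3 ships 115.)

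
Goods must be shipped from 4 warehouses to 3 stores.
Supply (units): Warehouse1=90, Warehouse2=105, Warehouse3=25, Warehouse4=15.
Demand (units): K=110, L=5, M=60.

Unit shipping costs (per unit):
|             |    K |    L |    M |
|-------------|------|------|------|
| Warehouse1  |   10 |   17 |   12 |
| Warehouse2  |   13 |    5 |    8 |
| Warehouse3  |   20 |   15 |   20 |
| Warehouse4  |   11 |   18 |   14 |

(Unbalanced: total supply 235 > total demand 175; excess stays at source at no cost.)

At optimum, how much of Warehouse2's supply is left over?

35

Minimum-cost shipments:
  Warehouse1->K: 90 × 10 = 900
  Warehouse2->K: 5 × 13 = 65
  Warehouse2->L: 5 × 5 = 25
  Warehouse2->M: 60 × 8 = 480
  Warehouse4->K: 15 × 11 = 165
Total cost = 1635.
Warehouse2 ships 70 of its 105, leaving 35.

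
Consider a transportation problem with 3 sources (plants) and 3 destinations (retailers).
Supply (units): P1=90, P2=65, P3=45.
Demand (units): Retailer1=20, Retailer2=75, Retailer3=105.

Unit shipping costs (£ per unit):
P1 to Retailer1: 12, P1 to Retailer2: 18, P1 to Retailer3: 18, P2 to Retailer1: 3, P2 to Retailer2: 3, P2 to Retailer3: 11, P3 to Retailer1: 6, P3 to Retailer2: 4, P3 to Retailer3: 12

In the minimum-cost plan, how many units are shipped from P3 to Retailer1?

0

Solving gives:
  P1–Retailer3: 90 units
  P2–Retailer1: 20 units
  P2–Retailer2: 30 units
  P2–Retailer3: 15 units
  P3–Retailer2: 45 units
Total cost = £2115.
The route P3→Retailer1 is not used.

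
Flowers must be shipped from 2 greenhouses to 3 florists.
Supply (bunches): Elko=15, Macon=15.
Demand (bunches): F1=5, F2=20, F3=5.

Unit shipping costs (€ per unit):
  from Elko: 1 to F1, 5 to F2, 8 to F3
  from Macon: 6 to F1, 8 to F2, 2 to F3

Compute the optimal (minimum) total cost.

145

An optimal shipping plan:
  Elko->F1: 5 × €1 = €5
  Elko->F2: 10 × €5 = €50
  Macon->F2: 10 × €8 = €80
  Macon->F3: 5 × €2 = €10
Total = 5 + 50 + 80 + 10 = €145.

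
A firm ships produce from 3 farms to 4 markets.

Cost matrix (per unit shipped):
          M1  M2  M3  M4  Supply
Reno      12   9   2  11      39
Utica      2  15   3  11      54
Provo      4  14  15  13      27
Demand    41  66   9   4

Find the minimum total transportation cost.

882

One minimum-cost allocation:
  Reno→M2: 39 × 9 = 351
  Utica→M1: 41 × 2 = 82
  Utica→M3: 9 × 3 = 27
  Utica→M4: 4 × 11 = 44
  Provo→M2: 27 × 14 = 378
Total = 351 + 82 + 27 + 44 + 378 = 882.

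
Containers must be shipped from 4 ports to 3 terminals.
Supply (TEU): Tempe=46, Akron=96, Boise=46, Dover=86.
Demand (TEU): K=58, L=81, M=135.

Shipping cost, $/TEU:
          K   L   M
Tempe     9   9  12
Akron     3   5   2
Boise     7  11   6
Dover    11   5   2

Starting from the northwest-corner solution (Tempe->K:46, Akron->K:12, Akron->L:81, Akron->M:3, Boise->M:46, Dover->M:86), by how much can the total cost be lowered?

Current plan cost = 46·9 + 12·3 + 81·5 + 3·2 + 46·6 + 86·2 = $1309.
Optimal plan:
  Tempe to L: 46 × $9 = $414
  Akron to K: 12 × $3 = $36
  Akron to L: 35 × $5 = $175
  Akron to M: 49 × $2 = $98
  Boise to K: 46 × $7 = $322
  Dover to M: 86 × $2 = $172
Optimal cost = $1217.
Saving = 1309 − 1217 = $92.

92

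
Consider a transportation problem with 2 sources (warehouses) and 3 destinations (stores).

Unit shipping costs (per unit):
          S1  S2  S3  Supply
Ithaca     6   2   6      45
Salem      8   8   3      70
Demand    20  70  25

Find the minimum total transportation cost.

525

Optimal allocation:
  Ithaca->S2: 45 × 2 = 90
  Salem->S1: 20 × 8 = 160
  Salem->S2: 25 × 8 = 200
  Salem->S3: 25 × 3 = 75
Total = 90 + 160 + 200 + 75 = 525.
(Supply check: Ithaca ships 45; Salem ships 70.)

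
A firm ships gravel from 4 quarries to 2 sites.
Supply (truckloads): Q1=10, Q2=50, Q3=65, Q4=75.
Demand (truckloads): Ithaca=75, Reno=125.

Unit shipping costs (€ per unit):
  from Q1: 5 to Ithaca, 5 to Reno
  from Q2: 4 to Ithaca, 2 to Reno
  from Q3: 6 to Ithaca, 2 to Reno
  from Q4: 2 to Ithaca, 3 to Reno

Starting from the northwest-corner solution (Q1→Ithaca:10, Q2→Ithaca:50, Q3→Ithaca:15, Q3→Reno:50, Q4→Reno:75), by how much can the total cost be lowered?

Current plan cost = 10·5 + 50·4 + 15·6 + 50·2 + 75·3 = €665.
Optimal plan:
  Q1–Reno: 10 truckloads
  Q2–Reno: 50 truckloads
  Q3–Reno: 65 truckloads
  Q4–Ithaca: 75 truckloads
Optimal cost = €430.
Saving = 665 − 430 = €235.

235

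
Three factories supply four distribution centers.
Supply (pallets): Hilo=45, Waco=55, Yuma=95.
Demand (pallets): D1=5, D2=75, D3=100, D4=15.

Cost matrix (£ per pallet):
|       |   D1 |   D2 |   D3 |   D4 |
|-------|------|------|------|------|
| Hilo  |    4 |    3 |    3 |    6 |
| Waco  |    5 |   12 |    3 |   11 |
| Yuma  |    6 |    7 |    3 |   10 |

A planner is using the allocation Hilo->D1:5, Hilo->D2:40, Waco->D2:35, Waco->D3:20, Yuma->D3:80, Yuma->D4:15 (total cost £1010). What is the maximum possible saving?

Current plan cost = 5·4 + 40·3 + 35·12 + 20·3 + 80·3 + 15·10 = £1010.
Optimal plan:
  Hilo->D2: 45 × £3 = £135
  Waco->D1: 5 × £5 = £25
  Waco->D3: 50 × £3 = £150
  Yuma->D2: 30 × £7 = £210
  Yuma->D3: 50 × £3 = £150
  Yuma->D4: 15 × £10 = £150
Optimal cost = £820.
Saving = 1010 − 820 = £190.

190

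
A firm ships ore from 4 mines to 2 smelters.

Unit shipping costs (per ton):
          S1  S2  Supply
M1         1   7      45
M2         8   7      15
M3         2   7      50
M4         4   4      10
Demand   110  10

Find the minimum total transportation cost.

An optimal shipping plan:
  M1 to S1: 45 tons
  M2 to S1: 5 tons
  M2 to S2: 10 tons
  M3 to S1: 50 tons
  M4 to S1: 10 tons
Total cost = 295.

295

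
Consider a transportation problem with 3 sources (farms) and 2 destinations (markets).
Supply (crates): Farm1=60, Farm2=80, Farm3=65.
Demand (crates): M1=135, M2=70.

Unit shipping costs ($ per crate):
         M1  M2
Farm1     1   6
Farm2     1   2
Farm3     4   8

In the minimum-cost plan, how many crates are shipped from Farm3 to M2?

0

The minimum-cost plan:
  Farm1–M1: 60 crates
  Farm2–M1: 10 crates
  Farm2–M2: 70 crates
  Farm3–M1: 65 crates
Total cost = $470.
The route Farm3→M2 is not used.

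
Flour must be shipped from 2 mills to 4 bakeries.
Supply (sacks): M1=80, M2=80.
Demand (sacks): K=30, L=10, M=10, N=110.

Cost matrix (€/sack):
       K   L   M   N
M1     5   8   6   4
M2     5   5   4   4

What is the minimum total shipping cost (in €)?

680

One minimum-cost allocation:
  M1→K: 30 sacks
  M1→N: 50 sacks
  M2→L: 10 sacks
  M2→M: 10 sacks
  M2→N: 60 sacks
Total cost = €680.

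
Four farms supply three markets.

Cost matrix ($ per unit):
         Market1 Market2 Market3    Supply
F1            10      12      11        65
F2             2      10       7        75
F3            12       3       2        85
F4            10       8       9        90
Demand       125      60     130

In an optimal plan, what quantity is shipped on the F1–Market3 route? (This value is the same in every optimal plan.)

15

Solving gives:
  F1–Market1: 50 crates
  F1–Market3: 15 crates
  F2–Market1: 75 crates
  F3–Market3: 85 crates
  F4–Market2: 60 crates
  F4–Market3: 30 crates
Total cost = $1735.
So F1→Market3 carries 15 crates.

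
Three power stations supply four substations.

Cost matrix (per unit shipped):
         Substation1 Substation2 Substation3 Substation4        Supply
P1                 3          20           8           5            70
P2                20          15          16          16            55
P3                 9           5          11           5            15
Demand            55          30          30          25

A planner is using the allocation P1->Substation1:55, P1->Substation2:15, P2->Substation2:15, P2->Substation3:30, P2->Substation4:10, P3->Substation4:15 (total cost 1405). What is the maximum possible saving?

235

Current plan cost = 55·3 + 15·20 + 15·15 + 30·16 + 10·16 + 15·5 = 1405.
Optimal plan:
  P1–Substation1: 55 MWh
  P1–Substation4: 15 MWh
  P2–Substation2: 25 MWh
  P2–Substation3: 30 MWh
  P3–Substation2: 5 MWh
  P3–Substation4: 10 MWh
Optimal cost = 1170.
Saving = 1405 − 1170 = 235.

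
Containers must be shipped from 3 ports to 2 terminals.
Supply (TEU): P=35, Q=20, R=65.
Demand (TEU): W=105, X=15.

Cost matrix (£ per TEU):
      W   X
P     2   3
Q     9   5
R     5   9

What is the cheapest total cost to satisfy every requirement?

515

Optimal allocation:
  P→W: 35 × £2 = £70
  Q→W: 5 × £9 = £45
  Q→X: 15 × £5 = £75
  R→W: 65 × £5 = £325
Total = 70 + 45 + 75 + 325 = £515.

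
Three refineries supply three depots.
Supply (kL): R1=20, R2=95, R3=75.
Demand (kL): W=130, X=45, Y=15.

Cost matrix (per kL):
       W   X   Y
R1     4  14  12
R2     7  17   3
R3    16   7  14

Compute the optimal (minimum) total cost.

An optimal shipping plan:
  R1 to W: 20 × 4 = 80
  R2 to W: 80 × 7 = 560
  R2 to Y: 15 × 3 = 45
  R3 to W: 30 × 16 = 480
  R3 to X: 45 × 7 = 315
Total = 80 + 560 + 45 + 480 + 315 = 1480.
(Supply check: R1 ships 20; R2 ships 95; R3 ships 75.)

1480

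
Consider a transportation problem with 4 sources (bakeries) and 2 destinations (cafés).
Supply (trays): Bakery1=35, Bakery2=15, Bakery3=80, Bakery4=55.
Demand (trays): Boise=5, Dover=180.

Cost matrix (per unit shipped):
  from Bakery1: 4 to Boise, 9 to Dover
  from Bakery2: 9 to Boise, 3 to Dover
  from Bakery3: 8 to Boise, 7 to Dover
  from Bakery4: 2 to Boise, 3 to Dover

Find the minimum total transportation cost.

1060

Optimal allocation:
  Bakery1 to Boise: 5 × 4 = 20
  Bakery1 to Dover: 30 × 9 = 270
  Bakery2 to Dover: 15 × 3 = 45
  Bakery3 to Dover: 80 × 7 = 560
  Bakery4 to Dover: 55 × 3 = 165
Total = 20 + 270 + 45 + 560 + 165 = 1060.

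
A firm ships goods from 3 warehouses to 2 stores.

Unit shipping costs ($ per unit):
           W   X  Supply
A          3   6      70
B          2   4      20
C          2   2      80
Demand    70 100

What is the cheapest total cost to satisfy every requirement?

Optimal allocation:
  A–W: 70 × $3 = $210
  B–X: 20 × $4 = $80
  C–X: 80 × $2 = $160
Total = 210 + 80 + 160 = $450.
(Supply check: A ships 70; B ships 20; C ships 80.)

450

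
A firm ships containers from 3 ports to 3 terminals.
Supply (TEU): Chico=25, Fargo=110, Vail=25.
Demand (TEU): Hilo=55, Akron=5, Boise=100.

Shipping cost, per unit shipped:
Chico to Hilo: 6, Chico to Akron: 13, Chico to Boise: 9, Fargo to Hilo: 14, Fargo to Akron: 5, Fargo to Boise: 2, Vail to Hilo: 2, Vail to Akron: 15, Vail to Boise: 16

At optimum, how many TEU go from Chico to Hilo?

25

Solving gives:
  Chico to Hilo: 25 × 6 = 150
  Fargo to Hilo: 5 × 14 = 70
  Fargo to Akron: 5 × 5 = 25
  Fargo to Boise: 100 × 2 = 200
  Vail to Hilo: 25 × 2 = 50
Total cost = 495.
So Chico→Hilo carries 25 TEU.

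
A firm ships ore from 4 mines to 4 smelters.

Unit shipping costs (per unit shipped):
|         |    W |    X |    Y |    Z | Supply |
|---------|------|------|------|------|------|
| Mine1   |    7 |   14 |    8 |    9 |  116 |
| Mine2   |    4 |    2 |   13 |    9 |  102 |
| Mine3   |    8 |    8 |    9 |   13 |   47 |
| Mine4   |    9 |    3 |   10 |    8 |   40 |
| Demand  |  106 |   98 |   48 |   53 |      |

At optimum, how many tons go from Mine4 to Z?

0

Optimal shipments:
  Mine1–W: 62 tons
  Mine1–Y: 1 tons
  Mine1–Z: 53 tons
  Mine2–W: 44 tons
  Mine2–X: 58 tons
  Mine3–Y: 47 tons
  Mine4–X: 40 tons
Total cost = 1754.
The route Mine4→Z is not used.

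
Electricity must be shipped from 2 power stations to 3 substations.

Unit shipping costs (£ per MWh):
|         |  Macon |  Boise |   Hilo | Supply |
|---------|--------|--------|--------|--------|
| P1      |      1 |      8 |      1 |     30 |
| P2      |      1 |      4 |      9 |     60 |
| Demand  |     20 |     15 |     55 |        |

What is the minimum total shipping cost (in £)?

Optimal allocation:
  P1->Hilo: 30 × £1 = £30
  P2->Macon: 20 × £1 = £20
  P2->Boise: 15 × £4 = £60
  P2->Hilo: 25 × £9 = £225
Total = 30 + 20 + 60 + 225 = £335.
(Supply check: P1 ships 30; P2 ships 60.)

335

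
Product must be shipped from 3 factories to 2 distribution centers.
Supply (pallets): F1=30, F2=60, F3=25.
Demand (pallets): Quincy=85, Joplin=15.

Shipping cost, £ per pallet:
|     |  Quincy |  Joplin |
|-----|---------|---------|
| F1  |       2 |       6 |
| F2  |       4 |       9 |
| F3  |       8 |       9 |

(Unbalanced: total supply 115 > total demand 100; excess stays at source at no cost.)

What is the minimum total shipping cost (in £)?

One minimum-cost allocation:
  F1 to Quincy: 25 × £2 = £50
  F1 to Joplin: 5 × £6 = £30
  F2 to Quincy: 60 × £4 = £240
  F3 to Joplin: 10 × £9 = £90
Total = 50 + 30 + 240 + 90 = £410.
(Supply check: F1 ships 30; F2 ships 60; F3 ships 10.)

410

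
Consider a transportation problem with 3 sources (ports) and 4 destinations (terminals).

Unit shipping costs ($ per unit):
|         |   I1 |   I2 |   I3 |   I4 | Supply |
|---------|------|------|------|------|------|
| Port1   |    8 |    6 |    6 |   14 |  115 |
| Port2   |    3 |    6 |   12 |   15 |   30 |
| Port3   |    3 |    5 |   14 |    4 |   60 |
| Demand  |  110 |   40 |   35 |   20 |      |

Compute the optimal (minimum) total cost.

1060

Optimal allocation:
  Port1 to I1: 40 × $8 = $320
  Port1 to I2: 40 × $6 = $240
  Port1 to I3: 35 × $6 = $210
  Port2 to I1: 30 × $3 = $90
  Port3 to I1: 40 × $3 = $120
  Port3 to I4: 20 × $4 = $80
Total = 320 + 240 + 210 + 90 + 120 + 80 = $1060.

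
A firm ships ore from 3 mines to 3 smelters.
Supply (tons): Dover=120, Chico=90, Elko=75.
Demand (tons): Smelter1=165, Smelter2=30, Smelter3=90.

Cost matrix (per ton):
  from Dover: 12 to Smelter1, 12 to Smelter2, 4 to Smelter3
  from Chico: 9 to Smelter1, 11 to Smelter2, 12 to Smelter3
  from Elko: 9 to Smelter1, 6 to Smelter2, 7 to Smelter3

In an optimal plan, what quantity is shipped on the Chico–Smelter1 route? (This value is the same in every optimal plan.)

90

The minimum-cost plan:
  Dover->Smelter1: 30 × 12 = 360
  Dover->Smelter3: 90 × 4 = 360
  Chico->Smelter1: 90 × 9 = 810
  Elko->Smelter1: 45 × 9 = 405
  Elko->Smelter2: 30 × 6 = 180
Total cost = 2115.
So Chico→Smelter1 carries 90 tons.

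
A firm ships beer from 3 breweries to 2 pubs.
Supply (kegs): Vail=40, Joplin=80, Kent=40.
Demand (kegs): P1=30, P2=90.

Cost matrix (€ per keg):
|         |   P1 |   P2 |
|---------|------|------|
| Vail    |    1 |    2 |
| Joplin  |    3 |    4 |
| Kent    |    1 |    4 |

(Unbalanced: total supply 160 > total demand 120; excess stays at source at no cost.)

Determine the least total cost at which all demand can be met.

310

Optimal allocation:
  Vail→P2: 40 × €2 = €80
  Joplin→P2: 40 × €4 = €160
  Kent→P1: 30 × €1 = €30
  Kent→P2: 10 × €4 = €40
Total = 80 + 160 + 30 + 40 = €310.
(Supply check: Vail ships 40; Joplin ships 40; Kent ships 40.)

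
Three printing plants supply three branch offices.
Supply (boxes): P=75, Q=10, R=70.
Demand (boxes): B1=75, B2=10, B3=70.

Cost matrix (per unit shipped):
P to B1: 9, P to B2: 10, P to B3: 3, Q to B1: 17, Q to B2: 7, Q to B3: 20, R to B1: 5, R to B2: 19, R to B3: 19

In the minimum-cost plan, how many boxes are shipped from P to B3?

The minimum-cost plan:
  P→B1: 5 boxes
  P→B3: 70 boxes
  Q→B2: 10 boxes
  R→B1: 70 boxes
Total cost = 675.
So P→B3 carries 70 boxes.

70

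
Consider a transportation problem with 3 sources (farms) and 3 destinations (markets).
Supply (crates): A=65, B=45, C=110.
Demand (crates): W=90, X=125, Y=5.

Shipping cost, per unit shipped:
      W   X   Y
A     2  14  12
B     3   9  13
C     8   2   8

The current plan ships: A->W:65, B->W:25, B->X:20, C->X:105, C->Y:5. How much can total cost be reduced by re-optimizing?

10

Current plan cost = 65·2 + 25·3 + 20·9 + 105·2 + 5·8 = 635.
Optimal plan:
  A to W: 60 × 2 = 120
  A to Y: 5 × 12 = 60
  B to W: 30 × 3 = 90
  B to X: 15 × 9 = 135
  C to X: 110 × 2 = 220
Optimal cost = 625.
Saving = 635 − 625 = 10.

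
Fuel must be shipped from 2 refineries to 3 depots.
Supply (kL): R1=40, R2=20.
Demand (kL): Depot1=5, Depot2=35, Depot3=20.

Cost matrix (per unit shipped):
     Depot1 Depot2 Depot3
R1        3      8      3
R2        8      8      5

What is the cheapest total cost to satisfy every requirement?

Optimal allocation:
  R1->Depot1: 5 × 3 = 15
  R1->Depot2: 15 × 8 = 120
  R1->Depot3: 20 × 3 = 60
  R2->Depot2: 20 × 8 = 160
Total = 15 + 120 + 60 + 160 = 355.

355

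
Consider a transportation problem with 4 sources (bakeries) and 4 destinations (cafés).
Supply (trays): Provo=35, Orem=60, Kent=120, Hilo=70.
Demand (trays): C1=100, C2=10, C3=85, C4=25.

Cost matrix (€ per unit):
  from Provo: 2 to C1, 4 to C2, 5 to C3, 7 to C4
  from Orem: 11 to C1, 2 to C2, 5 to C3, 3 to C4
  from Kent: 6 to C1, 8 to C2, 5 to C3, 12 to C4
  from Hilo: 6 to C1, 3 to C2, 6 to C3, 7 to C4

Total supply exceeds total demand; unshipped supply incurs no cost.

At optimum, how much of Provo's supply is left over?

An optimal plan:
  Provo→C1: 35 × €2 = €70
  Orem→C2: 10 × €2 = €20
  Orem→C4: 25 × €3 = €75
  Kent→C3: 85 × €5 = €425
  Hilo→C1: 65 × €6 = €390
Total cost = €980.
Provo ships 35 of its 35, leaving 0.

0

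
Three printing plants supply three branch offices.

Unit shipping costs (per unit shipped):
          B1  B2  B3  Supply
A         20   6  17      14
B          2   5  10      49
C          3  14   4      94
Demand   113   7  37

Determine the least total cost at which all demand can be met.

571

A cheapest plan:
  A–B2: 7 × 6 = 42
  A–B3: 7 × 17 = 119
  B–B1: 49 × 2 = 98
  C–B1: 64 × 3 = 192
  C–B3: 30 × 4 = 120
Total = 42 + 119 + 98 + 192 + 120 = 571.
(Supply check: A ships 14; B ships 49; C ships 94.)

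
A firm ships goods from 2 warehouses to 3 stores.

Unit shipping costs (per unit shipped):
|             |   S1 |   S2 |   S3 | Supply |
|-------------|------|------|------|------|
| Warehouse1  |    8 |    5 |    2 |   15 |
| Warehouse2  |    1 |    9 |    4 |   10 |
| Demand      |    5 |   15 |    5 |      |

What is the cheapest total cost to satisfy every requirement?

A cheapest plan:
  Warehouse1 to S2: 15 × 5 = 75
  Warehouse2 to S1: 5 × 1 = 5
  Warehouse2 to S3: 5 × 4 = 20
Total = 75 + 5 + 20 = 100.

100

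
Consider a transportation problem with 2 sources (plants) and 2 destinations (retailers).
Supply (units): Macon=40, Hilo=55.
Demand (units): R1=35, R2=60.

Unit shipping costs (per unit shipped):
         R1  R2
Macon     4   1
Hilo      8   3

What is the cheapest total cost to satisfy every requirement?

310

Optimal allocation:
  Macon–R1: 35 × 4 = 140
  Macon–R2: 5 × 1 = 5
  Hilo–R2: 55 × 3 = 165
Total = 140 + 5 + 165 = 310.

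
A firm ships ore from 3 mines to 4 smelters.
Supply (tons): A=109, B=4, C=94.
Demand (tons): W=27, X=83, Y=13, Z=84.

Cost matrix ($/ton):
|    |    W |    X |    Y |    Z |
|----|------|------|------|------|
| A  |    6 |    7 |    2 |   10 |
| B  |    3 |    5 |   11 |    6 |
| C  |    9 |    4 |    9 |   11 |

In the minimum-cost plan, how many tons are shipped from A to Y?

Solving gives:
  A to W: 27 × $6 = $162
  A to Y: 13 × $2 = $26
  A to Z: 69 × $10 = $690
  B to Z: 4 × $6 = $24
  C to X: 83 × $4 = $332
  C to Z: 11 × $11 = $121
Total cost = $1355.
So A→Y carries 13 tons.

13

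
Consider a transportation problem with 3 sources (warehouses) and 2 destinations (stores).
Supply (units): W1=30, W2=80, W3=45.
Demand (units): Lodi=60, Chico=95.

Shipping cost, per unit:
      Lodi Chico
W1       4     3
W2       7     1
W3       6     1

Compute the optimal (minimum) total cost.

An optimal shipping plan:
  W1→Lodi: 30 × 4 = 120
  W2→Chico: 80 × 1 = 80
  W3→Lodi: 30 × 6 = 180
  W3→Chico: 15 × 1 = 15
Total = 120 + 80 + 180 + 15 = 395.
(Supply check: W1 ships 30; W2 ships 80; W3 ships 45.)

395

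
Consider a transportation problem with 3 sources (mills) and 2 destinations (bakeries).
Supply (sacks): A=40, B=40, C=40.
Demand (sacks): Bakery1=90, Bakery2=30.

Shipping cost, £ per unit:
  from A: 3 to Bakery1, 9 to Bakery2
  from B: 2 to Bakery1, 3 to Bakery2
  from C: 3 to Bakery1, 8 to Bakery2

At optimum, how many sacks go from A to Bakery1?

Optimal shipments:
  A to Bakery1: 40 × £3 = £120
  B to Bakery1: 10 × £2 = £20
  B to Bakery2: 30 × £3 = £90
  C to Bakery1: 40 × £3 = £120
Total cost = £350.
So A→Bakery1 carries 40 sacks.

40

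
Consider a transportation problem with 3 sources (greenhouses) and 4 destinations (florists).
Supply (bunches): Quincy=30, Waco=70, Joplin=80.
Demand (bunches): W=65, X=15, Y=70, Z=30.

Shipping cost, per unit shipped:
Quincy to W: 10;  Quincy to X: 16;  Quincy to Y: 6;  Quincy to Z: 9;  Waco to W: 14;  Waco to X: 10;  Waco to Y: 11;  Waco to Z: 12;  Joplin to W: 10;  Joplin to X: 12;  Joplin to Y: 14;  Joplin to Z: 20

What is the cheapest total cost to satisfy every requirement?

1810

Optimal allocation:
  Quincy->Y: 30 × 6 = 180
  Waco->Y: 40 × 11 = 440
  Waco->Z: 30 × 12 = 360
  Joplin->W: 65 × 10 = 650
  Joplin->X: 15 × 12 = 180
Total = 180 + 440 + 360 + 650 + 180 = 1810.
(Supply check: Quincy ships 30; Waco ships 70; Joplin ships 80.)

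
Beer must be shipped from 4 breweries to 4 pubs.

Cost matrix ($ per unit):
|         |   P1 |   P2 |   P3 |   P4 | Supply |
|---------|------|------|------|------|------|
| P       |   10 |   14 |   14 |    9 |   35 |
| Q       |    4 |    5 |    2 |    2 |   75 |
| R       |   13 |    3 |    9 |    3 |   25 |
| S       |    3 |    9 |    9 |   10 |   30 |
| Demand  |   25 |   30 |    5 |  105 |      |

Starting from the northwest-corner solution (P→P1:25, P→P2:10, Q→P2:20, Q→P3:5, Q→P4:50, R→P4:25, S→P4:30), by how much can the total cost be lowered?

315

Current plan cost = 25·10 + 10·14 + 20·5 + 5·2 + 50·2 + 25·3 + 30·10 = $975.
Optimal plan:
  P->P4: 35 kegs
  Q->P3: 5 kegs
  Q->P4: 70 kegs
  R->P2: 25 kegs
  S->P1: 25 kegs
  S->P2: 5 kegs
Optimal cost = $660.
Saving = 975 − 660 = $315.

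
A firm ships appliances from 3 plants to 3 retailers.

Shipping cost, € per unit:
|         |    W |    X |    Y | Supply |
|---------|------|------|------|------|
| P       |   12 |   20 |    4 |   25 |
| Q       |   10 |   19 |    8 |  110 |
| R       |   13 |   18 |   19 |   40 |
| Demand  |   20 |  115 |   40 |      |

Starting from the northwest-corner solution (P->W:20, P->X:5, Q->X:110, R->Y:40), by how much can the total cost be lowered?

Current plan cost = 20·12 + 5·20 + 110·19 + 40·19 = €3190.
Optimal plan:
  P->Y: 25 × €4 = €100
  Q->W: 20 × €10 = €200
  Q->X: 75 × €19 = €1425
  Q->Y: 15 × €8 = €120
  R->X: 40 × €18 = €720
Optimal cost = €2565.
Saving = 3190 − 2565 = €625.

625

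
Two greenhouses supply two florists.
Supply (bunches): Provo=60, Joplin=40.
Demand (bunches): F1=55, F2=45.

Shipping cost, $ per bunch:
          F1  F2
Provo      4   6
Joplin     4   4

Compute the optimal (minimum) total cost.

410

One minimum-cost allocation:
  Provo to F1: 55 bunches
  Provo to F2: 5 bunches
  Joplin to F2: 40 bunches
Total cost = $410.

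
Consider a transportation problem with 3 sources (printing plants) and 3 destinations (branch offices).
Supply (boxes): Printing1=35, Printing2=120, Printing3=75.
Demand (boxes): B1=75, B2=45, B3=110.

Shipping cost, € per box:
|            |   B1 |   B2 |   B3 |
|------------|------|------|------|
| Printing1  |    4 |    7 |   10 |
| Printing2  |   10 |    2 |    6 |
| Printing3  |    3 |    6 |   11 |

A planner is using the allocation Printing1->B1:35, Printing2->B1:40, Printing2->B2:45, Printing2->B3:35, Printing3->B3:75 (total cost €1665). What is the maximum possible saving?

550

Current plan cost = 35·4 + 40·10 + 45·2 + 35·6 + 75·11 = €1665.
Optimal plan:
  Printing1->B3: 35 × €10 = €350
  Printing2->B2: 45 × €2 = €90
  Printing2->B3: 75 × €6 = €450
  Printing3->B1: 75 × €3 = €225
Optimal cost = €1115.
Saving = 1665 − 1115 = €550.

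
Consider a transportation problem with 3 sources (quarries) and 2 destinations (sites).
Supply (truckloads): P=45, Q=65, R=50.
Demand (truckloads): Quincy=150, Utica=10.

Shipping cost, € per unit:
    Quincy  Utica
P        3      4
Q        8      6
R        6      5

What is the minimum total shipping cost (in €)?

Optimal allocation:
  P–Quincy: 45 truckloads
  Q–Quincy: 55 truckloads
  Q–Utica: 10 truckloads
  R–Quincy: 50 truckloads
Total cost = €935.

935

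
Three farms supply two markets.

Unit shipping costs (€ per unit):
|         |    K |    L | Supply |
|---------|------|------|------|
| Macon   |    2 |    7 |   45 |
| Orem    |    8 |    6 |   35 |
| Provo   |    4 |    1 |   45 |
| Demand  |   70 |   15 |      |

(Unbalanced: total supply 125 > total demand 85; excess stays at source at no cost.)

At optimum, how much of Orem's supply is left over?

An optimal plan:
  Macon to K: 45 crates
  Provo to K: 25 crates
  Provo to L: 15 crates
Total cost = €205.
Orem ships 0 of its 35, leaving 35.

35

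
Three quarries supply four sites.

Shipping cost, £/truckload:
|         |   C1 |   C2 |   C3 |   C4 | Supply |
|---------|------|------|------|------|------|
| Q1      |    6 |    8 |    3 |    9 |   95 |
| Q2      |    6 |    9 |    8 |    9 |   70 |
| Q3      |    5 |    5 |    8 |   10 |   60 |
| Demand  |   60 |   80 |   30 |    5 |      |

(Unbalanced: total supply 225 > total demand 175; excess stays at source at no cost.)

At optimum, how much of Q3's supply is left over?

Minimum-cost shipments:
  Q1–C2: 20 truckloads
  Q1–C3: 30 truckloads
  Q1–C4: 5 truckloads
  Q2–C1: 60 truckloads
  Q3–C2: 60 truckloads
Total cost = £955.
Q3 ships 60 of its 60, leaving 0.

0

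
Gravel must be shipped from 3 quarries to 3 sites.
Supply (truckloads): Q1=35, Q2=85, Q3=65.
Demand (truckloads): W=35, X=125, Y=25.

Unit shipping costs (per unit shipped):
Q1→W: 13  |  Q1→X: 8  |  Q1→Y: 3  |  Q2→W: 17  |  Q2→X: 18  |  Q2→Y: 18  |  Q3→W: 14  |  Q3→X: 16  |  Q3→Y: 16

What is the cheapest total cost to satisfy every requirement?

2655

Optimal allocation:
  Q1 to X: 10 × 8 = 80
  Q1 to Y: 25 × 3 = 75
  Q2 to X: 85 × 18 = 1530
  Q3 to W: 35 × 14 = 490
  Q3 to X: 30 × 16 = 480
Total = 80 + 75 + 1530 + 490 + 480 = 2655.
(Supply check: Q1 ships 35; Q2 ships 85; Q3 ships 65.)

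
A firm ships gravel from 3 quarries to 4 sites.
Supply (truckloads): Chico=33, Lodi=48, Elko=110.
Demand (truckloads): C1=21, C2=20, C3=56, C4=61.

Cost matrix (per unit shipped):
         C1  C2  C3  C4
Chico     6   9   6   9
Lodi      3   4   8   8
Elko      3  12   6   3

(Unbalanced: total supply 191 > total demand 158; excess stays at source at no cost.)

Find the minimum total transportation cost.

662

One minimum-cost allocation:
  Chico→C3: 33 × 6 = 198
  Lodi→C1: 21 × 3 = 63
  Lodi→C2: 20 × 4 = 80
  Elko→C3: 23 × 6 = 138
  Elko→C4: 61 × 3 = 183
Total = 198 + 63 + 80 + 138 + 183 = 662.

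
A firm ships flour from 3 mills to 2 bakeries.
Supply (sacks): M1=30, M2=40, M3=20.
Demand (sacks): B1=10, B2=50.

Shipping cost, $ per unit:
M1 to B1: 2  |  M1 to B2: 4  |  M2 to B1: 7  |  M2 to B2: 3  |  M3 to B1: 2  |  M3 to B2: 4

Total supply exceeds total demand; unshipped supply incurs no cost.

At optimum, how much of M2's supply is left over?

Minimum-cost shipments:
  M1->B2: 10 × $4 = $40
  M2->B2: 40 × $3 = $120
  M3->B1: 10 × $2 = $20
Total cost = $180.
M2 ships 40 of its 40, leaving 0.

0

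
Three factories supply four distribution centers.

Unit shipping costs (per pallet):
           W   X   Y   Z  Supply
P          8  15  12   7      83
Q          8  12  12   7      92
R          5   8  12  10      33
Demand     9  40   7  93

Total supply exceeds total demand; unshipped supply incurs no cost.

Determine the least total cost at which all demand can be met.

1155

A cheapest plan:
  P→Y: 7 × 12 = 84
  P→Z: 76 × 7 = 532
  Q→W: 9 × 8 = 72
  Q→X: 7 × 12 = 84
  Q→Z: 17 × 7 = 119
  R→X: 33 × 8 = 264
Total = 84 + 532 + 72 + 84 + 119 + 264 = 1155.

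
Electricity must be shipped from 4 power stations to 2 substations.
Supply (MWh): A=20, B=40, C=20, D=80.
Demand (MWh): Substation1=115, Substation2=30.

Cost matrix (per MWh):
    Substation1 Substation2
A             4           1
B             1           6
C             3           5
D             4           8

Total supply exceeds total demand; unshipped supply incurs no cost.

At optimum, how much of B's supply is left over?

An optimal plan:
  A->Substation2: 20 × 1 = 20
  B->Substation1: 40 × 1 = 40
  C->Substation1: 10 × 3 = 30
  C->Substation2: 10 × 5 = 50
  D->Substation1: 65 × 4 = 260
Total cost = 400.
B ships 40 of its 40, leaving 0.

0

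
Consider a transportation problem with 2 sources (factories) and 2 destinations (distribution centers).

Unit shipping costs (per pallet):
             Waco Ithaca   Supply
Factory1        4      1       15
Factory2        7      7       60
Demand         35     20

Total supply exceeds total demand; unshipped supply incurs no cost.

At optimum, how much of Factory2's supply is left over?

20

An optimal plan:
  Factory1→Ithaca: 15 × 1 = 15
  Factory2→Waco: 35 × 7 = 245
  Factory2→Ithaca: 5 × 7 = 35
Total cost = 295.
Factory2 ships 40 of its 60, leaving 20.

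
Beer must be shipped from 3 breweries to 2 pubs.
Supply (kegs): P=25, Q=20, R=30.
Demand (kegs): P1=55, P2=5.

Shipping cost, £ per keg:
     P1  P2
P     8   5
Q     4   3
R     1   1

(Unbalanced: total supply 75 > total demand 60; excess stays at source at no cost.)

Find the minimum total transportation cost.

175

Optimal allocation:
  P–P1: 5 × £8 = £40
  P–P2: 5 × £5 = £25
  Q–P1: 20 × £4 = £80
  R–P1: 30 × £1 = £30
Total = 40 + 25 + 80 + 30 = £175.
(Supply check: P ships 10; Q ships 20; R ships 30.)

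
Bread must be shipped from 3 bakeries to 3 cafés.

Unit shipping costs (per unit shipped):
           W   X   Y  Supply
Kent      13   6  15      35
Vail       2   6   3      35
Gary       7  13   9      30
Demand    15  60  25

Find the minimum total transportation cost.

630

Optimal allocation:
  Kent–X: 35 trays
  Vail–X: 25 trays
  Vail–Y: 10 trays
  Gary–W: 15 trays
  Gary–Y: 15 trays
Total cost = 630.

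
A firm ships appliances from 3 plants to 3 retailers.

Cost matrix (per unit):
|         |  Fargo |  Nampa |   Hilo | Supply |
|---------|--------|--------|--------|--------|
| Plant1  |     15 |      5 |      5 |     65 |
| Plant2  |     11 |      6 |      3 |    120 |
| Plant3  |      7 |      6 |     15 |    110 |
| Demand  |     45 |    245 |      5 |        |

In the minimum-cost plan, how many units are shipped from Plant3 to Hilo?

0

The minimum-cost plan:
  Plant1->Nampa: 65 × 5 = 325
  Plant2->Nampa: 115 × 6 = 690
  Plant2->Hilo: 5 × 3 = 15
  Plant3->Fargo: 45 × 7 = 315
  Plant3->Nampa: 65 × 6 = 390
Total cost = 1735.
The route Plant3→Hilo is not used.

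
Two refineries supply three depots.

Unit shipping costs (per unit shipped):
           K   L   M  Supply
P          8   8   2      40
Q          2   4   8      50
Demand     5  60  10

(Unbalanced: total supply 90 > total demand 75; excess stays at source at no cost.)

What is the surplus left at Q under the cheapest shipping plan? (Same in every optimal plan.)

0

Minimum-cost shipments:
  P→L: 15 × 8 = 120
  P→M: 10 × 2 = 20
  Q→K: 5 × 2 = 10
  Q→L: 45 × 4 = 180
Total cost = 330.
Q ships 50 of its 50, leaving 0.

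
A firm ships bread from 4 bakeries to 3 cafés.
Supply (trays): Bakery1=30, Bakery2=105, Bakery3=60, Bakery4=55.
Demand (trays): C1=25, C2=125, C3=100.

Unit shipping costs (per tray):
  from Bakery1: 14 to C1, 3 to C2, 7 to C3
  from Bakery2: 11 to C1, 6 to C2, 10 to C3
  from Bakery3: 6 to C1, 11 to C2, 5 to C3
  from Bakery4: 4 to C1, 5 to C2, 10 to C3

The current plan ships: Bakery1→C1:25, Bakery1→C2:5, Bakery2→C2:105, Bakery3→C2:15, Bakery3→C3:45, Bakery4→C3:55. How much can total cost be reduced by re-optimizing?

Current plan cost = 25·14 + 5·3 + 105·6 + 15·11 + 45·5 + 55·10 = 1935.
Optimal plan:
  Bakery1→C2: 30 trays
  Bakery2→C2: 65 trays
  Bakery2→C3: 40 trays
  Bakery3→C3: 60 trays
  Bakery4→C1: 25 trays
  Bakery4→C2: 30 trays
Optimal cost = 1430.
Saving = 1935 − 1430 = 505.

505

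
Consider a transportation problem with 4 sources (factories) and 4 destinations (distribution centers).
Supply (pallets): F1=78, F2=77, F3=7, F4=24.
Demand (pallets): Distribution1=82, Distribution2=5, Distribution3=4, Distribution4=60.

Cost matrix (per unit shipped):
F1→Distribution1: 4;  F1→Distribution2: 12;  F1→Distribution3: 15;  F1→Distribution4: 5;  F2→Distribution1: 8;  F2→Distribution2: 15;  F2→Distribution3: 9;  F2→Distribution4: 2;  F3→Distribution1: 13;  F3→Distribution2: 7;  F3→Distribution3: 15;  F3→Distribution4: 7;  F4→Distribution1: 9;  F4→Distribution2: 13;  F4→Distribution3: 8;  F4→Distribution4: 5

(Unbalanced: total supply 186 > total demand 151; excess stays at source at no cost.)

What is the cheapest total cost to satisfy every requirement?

531

An optimal shipping plan:
  F1–Distribution1: 78 × 4 = 312
  F2–Distribution1: 4 × 8 = 32
  F2–Distribution4: 60 × 2 = 120
  F3–Distribution2: 5 × 7 = 35
  F4–Distribution3: 4 × 8 = 32
Total = 312 + 32 + 120 + 35 + 32 = 531.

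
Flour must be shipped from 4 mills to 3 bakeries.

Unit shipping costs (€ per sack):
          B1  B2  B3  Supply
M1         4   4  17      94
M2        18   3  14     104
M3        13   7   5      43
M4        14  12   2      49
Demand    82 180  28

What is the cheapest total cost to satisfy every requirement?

Optimal allocation:
  M1–B1: 82 sacks
  M1–B2: 12 sacks
  M2–B2: 104 sacks
  M3–B2: 43 sacks
  M4–B2: 21 sacks
  M4–B3: 28 sacks
Total cost = €1297.

1297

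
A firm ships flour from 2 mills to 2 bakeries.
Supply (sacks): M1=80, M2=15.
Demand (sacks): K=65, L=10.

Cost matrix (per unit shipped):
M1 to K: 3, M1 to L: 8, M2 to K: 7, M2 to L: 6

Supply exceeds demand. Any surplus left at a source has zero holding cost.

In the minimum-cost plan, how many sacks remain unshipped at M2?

An optimal plan:
  M1->K: 65 × 3 = 195
  M2->L: 10 × 6 = 60
Total cost = 255.
M2 ships 10 of its 15, leaving 5.

5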